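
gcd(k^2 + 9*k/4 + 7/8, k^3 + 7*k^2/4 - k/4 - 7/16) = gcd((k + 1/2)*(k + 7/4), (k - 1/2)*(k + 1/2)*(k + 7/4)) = k^2 + 9*k/4 + 7/8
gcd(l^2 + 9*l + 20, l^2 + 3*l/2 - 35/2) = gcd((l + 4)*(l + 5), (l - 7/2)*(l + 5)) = l + 5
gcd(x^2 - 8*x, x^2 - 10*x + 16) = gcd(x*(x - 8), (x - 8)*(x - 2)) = x - 8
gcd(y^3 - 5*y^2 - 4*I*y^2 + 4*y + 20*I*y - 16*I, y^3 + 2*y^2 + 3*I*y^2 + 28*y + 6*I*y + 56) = y - 4*I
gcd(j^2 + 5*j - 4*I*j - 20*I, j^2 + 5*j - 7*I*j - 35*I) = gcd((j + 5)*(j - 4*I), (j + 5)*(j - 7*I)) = j + 5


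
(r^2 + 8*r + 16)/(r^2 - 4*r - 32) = (r + 4)/(r - 8)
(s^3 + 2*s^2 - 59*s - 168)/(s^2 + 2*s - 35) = (s^2 - 5*s - 24)/(s - 5)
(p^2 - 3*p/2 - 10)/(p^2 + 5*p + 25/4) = 2*(p - 4)/(2*p + 5)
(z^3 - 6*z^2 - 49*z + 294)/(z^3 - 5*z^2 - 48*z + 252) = (z - 7)/(z - 6)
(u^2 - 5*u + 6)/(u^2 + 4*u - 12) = (u - 3)/(u + 6)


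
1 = 1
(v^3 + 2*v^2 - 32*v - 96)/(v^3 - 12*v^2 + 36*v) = (v^2 + 8*v + 16)/(v*(v - 6))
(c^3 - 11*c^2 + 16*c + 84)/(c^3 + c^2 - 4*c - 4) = (c^2 - 13*c + 42)/(c^2 - c - 2)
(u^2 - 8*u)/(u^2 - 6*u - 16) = u/(u + 2)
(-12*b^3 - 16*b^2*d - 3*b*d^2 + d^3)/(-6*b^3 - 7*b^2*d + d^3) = (6*b - d)/(3*b - d)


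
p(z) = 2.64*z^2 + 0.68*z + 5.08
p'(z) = 5.28*z + 0.68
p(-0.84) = 6.37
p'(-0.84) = -3.76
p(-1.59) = 10.67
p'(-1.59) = -7.72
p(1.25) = 10.06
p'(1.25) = 7.28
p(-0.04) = 5.06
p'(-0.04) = 0.47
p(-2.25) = 16.92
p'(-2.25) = -11.20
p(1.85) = 15.37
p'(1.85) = 10.45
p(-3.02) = 27.10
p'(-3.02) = -15.27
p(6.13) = 108.45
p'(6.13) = 33.05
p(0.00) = 5.08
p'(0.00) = 0.68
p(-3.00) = 26.80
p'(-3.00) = -15.16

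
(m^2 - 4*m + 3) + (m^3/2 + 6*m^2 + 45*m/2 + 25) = m^3/2 + 7*m^2 + 37*m/2 + 28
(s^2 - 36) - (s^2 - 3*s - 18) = 3*s - 18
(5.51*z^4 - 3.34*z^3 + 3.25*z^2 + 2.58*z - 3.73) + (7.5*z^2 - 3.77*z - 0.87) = 5.51*z^4 - 3.34*z^3 + 10.75*z^2 - 1.19*z - 4.6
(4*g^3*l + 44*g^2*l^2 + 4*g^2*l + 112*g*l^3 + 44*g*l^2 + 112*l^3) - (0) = 4*g^3*l + 44*g^2*l^2 + 4*g^2*l + 112*g*l^3 + 44*g*l^2 + 112*l^3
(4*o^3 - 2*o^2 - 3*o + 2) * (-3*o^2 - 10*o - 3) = -12*o^5 - 34*o^4 + 17*o^3 + 30*o^2 - 11*o - 6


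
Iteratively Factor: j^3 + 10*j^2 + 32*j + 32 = (j + 4)*(j^2 + 6*j + 8) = (j + 4)^2*(j + 2)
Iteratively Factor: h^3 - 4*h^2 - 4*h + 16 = (h - 4)*(h^2 - 4) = (h - 4)*(h - 2)*(h + 2)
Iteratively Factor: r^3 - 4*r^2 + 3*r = (r - 1)*(r^2 - 3*r) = r*(r - 1)*(r - 3)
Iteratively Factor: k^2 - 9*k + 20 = (k - 5)*(k - 4)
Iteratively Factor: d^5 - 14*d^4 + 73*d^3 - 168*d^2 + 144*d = (d - 4)*(d^4 - 10*d^3 + 33*d^2 - 36*d) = (d - 4)^2*(d^3 - 6*d^2 + 9*d) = (d - 4)^2*(d - 3)*(d^2 - 3*d) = d*(d - 4)^2*(d - 3)*(d - 3)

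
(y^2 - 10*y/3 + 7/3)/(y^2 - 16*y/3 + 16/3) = (3*y^2 - 10*y + 7)/(3*y^2 - 16*y + 16)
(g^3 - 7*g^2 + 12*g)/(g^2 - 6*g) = (g^2 - 7*g + 12)/(g - 6)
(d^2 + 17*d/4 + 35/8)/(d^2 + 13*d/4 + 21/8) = (2*d + 5)/(2*d + 3)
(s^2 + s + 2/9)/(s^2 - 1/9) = (3*s + 2)/(3*s - 1)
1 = 1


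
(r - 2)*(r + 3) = r^2 + r - 6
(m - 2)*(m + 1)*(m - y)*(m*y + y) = m^4*y - m^3*y^2 - 3*m^2*y + 3*m*y^2 - 2*m*y + 2*y^2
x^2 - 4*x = x*(x - 4)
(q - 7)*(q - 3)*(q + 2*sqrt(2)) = q^3 - 10*q^2 + 2*sqrt(2)*q^2 - 20*sqrt(2)*q + 21*q + 42*sqrt(2)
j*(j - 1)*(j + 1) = j^3 - j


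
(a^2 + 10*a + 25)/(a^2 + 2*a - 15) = (a + 5)/(a - 3)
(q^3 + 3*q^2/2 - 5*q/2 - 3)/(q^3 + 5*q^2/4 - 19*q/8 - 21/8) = 4*(q + 2)/(4*q + 7)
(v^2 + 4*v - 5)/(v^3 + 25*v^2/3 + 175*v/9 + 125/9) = 9*(v - 1)/(9*v^2 + 30*v + 25)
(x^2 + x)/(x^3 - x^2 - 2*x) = 1/(x - 2)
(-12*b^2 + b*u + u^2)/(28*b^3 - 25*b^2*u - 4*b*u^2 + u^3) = (-3*b + u)/(7*b^2 - 8*b*u + u^2)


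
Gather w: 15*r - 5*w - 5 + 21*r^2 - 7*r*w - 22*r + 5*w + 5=21*r^2 - 7*r*w - 7*r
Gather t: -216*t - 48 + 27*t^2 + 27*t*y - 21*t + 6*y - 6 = 27*t^2 + t*(27*y - 237) + 6*y - 54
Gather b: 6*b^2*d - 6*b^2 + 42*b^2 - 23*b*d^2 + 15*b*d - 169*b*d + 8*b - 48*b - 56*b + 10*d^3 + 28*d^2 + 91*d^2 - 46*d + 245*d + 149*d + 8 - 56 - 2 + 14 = b^2*(6*d + 36) + b*(-23*d^2 - 154*d - 96) + 10*d^3 + 119*d^2 + 348*d - 36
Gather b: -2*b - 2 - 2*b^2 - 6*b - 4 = -2*b^2 - 8*b - 6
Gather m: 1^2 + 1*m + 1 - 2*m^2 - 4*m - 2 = -2*m^2 - 3*m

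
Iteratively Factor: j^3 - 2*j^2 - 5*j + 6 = (j - 3)*(j^2 + j - 2) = (j - 3)*(j + 2)*(j - 1)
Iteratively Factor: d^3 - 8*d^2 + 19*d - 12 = (d - 1)*(d^2 - 7*d + 12) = (d - 3)*(d - 1)*(d - 4)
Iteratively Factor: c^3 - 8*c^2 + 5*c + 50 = (c - 5)*(c^2 - 3*c - 10) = (c - 5)^2*(c + 2)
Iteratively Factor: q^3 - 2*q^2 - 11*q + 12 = (q - 4)*(q^2 + 2*q - 3) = (q - 4)*(q + 3)*(q - 1)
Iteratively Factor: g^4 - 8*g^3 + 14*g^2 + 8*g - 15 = (g + 1)*(g^3 - 9*g^2 + 23*g - 15) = (g - 3)*(g + 1)*(g^2 - 6*g + 5) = (g - 3)*(g - 1)*(g + 1)*(g - 5)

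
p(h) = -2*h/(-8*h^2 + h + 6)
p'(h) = -2*h*(16*h - 1)/(-8*h^2 + h + 6)^2 - 2/(-8*h^2 + h + 6) = 2*(8*h^2 - h*(16*h - 1) - h - 6)/(-8*h^2 + h + 6)^2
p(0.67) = -0.44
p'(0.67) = -2.02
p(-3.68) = -0.07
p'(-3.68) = -0.02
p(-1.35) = -0.27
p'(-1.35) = -0.42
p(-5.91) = -0.04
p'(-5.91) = -0.01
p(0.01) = -0.00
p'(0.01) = -0.33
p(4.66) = 0.06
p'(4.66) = -0.01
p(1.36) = 0.37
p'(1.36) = -0.75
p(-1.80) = -0.17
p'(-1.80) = -0.14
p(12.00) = 0.02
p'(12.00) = 0.00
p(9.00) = 0.03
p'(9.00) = 0.00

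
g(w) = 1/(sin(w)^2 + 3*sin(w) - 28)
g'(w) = (-2*sin(w)*cos(w) - 3*cos(w))/(sin(w)^2 + 3*sin(w) - 28)^2 = -(2*sin(w) + 3)*cos(w)/(sin(w)^2 + 3*sin(w) - 28)^2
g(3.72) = -0.03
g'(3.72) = 0.00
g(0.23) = -0.04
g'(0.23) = -0.00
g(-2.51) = -0.03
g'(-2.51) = 0.00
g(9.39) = -0.04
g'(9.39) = 0.00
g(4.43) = -0.03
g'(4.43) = 0.00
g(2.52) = -0.04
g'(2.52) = 0.01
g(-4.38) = -0.04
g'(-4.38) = 0.00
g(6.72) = -0.04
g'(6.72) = -0.00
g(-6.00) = -0.04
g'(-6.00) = 0.00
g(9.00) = -0.04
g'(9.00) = 0.00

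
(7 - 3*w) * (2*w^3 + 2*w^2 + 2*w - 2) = -6*w^4 + 8*w^3 + 8*w^2 + 20*w - 14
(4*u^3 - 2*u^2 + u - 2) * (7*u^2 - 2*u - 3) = 28*u^5 - 22*u^4 - u^3 - 10*u^2 + u + 6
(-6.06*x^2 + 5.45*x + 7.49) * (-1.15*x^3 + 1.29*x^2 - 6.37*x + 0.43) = 6.969*x^5 - 14.0849*x^4 + 37.0192*x^3 - 27.6602*x^2 - 45.3678*x + 3.2207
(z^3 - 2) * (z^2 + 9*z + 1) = z^5 + 9*z^4 + z^3 - 2*z^2 - 18*z - 2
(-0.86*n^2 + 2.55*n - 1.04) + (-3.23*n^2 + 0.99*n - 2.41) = -4.09*n^2 + 3.54*n - 3.45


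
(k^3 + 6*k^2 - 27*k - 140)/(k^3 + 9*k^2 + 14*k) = (k^2 - k - 20)/(k*(k + 2))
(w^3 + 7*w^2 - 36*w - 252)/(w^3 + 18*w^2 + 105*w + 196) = (w^2 - 36)/(w^2 + 11*w + 28)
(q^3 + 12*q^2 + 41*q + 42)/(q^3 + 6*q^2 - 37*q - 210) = (q^2 + 5*q + 6)/(q^2 - q - 30)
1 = 1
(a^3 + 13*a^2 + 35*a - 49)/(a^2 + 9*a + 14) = (a^2 + 6*a - 7)/(a + 2)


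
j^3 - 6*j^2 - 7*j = j*(j - 7)*(j + 1)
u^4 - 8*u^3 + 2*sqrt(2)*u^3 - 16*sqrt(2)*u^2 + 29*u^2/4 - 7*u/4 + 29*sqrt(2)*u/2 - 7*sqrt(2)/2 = (u - 7)*(u - 1/2)^2*(u + 2*sqrt(2))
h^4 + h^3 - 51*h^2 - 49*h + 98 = (h - 7)*(h - 1)*(h + 2)*(h + 7)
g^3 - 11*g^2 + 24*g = g*(g - 8)*(g - 3)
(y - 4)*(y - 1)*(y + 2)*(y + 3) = y^4 - 15*y^2 - 10*y + 24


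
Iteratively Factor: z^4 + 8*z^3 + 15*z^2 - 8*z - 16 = (z - 1)*(z^3 + 9*z^2 + 24*z + 16) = (z - 1)*(z + 4)*(z^2 + 5*z + 4) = (z - 1)*(z + 1)*(z + 4)*(z + 4)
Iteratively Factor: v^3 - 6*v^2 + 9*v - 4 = (v - 4)*(v^2 - 2*v + 1) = (v - 4)*(v - 1)*(v - 1)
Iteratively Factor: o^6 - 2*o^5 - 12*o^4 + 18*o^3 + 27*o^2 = (o)*(o^5 - 2*o^4 - 12*o^3 + 18*o^2 + 27*o) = o*(o + 1)*(o^4 - 3*o^3 - 9*o^2 + 27*o) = o*(o - 3)*(o + 1)*(o^3 - 9*o) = o*(o - 3)^2*(o + 1)*(o^2 + 3*o) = o*(o - 3)^2*(o + 1)*(o + 3)*(o)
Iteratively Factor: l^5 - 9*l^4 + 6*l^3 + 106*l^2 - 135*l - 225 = (l + 3)*(l^4 - 12*l^3 + 42*l^2 - 20*l - 75) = (l + 1)*(l + 3)*(l^3 - 13*l^2 + 55*l - 75) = (l - 5)*(l + 1)*(l + 3)*(l^2 - 8*l + 15) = (l - 5)^2*(l + 1)*(l + 3)*(l - 3)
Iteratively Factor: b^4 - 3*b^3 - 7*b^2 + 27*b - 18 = (b - 1)*(b^3 - 2*b^2 - 9*b + 18) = (b - 1)*(b + 3)*(b^2 - 5*b + 6) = (b - 3)*(b - 1)*(b + 3)*(b - 2)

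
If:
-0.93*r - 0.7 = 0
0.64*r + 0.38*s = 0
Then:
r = -0.75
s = 1.27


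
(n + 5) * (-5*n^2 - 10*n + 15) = -5*n^3 - 35*n^2 - 35*n + 75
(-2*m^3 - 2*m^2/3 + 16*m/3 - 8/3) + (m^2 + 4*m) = -2*m^3 + m^2/3 + 28*m/3 - 8/3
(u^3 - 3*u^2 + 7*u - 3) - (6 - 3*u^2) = u^3 + 7*u - 9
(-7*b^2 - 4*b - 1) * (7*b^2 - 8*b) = -49*b^4 + 28*b^3 + 25*b^2 + 8*b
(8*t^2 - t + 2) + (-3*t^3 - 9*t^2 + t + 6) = -3*t^3 - t^2 + 8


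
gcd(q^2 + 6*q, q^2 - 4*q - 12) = 1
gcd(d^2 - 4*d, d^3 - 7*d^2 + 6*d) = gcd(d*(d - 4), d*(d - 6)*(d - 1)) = d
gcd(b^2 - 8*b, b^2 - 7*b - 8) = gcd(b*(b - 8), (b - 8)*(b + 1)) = b - 8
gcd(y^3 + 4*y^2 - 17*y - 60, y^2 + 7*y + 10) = y + 5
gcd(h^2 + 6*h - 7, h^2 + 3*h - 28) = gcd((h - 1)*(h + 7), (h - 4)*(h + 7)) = h + 7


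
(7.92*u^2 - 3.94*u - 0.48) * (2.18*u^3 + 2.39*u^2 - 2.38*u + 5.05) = 17.2656*u^5 + 10.3396*u^4 - 29.3126*u^3 + 48.226*u^2 - 18.7546*u - 2.424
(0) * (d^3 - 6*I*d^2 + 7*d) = 0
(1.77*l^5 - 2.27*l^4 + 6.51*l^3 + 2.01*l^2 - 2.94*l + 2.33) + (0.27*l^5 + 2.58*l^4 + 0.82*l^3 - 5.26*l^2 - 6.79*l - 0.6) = 2.04*l^5 + 0.31*l^4 + 7.33*l^3 - 3.25*l^2 - 9.73*l + 1.73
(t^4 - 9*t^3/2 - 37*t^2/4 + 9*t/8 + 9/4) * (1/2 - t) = -t^5 + 5*t^4 + 7*t^3 - 23*t^2/4 - 27*t/16 + 9/8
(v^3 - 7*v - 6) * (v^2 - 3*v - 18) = v^5 - 3*v^4 - 25*v^3 + 15*v^2 + 144*v + 108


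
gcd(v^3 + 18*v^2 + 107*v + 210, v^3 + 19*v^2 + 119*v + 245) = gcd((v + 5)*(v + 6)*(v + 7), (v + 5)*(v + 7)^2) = v^2 + 12*v + 35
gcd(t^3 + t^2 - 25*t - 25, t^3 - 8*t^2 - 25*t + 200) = t^2 - 25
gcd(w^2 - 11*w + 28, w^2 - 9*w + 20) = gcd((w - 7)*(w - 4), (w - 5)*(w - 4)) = w - 4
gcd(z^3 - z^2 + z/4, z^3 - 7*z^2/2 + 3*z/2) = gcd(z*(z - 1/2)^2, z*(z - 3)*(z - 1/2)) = z^2 - z/2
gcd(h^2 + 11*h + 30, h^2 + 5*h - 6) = h + 6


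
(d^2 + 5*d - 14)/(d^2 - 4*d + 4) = (d + 7)/(d - 2)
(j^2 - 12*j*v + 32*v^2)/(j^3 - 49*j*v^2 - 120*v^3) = (j - 4*v)/(j^2 + 8*j*v + 15*v^2)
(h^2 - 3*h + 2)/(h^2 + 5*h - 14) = (h - 1)/(h + 7)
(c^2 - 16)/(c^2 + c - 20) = (c + 4)/(c + 5)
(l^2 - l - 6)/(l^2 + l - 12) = (l + 2)/(l + 4)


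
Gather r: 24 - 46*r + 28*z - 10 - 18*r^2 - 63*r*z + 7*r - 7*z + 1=-18*r^2 + r*(-63*z - 39) + 21*z + 15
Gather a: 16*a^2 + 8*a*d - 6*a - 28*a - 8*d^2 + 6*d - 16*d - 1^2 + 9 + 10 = 16*a^2 + a*(8*d - 34) - 8*d^2 - 10*d + 18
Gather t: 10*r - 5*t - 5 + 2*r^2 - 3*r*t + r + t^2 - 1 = 2*r^2 + 11*r + t^2 + t*(-3*r - 5) - 6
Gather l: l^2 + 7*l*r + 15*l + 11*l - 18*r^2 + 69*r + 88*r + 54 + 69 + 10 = l^2 + l*(7*r + 26) - 18*r^2 + 157*r + 133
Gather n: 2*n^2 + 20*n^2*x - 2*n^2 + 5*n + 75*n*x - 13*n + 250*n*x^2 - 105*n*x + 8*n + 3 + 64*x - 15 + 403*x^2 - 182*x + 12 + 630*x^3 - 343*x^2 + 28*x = 20*n^2*x + n*(250*x^2 - 30*x) + 630*x^3 + 60*x^2 - 90*x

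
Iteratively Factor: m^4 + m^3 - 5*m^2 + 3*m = (m + 3)*(m^3 - 2*m^2 + m) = m*(m + 3)*(m^2 - 2*m + 1) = m*(m - 1)*(m + 3)*(m - 1)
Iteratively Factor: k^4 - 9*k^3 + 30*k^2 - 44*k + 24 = (k - 2)*(k^3 - 7*k^2 + 16*k - 12) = (k - 2)^2*(k^2 - 5*k + 6) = (k - 3)*(k - 2)^2*(k - 2)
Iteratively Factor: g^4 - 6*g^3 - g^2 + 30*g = (g - 3)*(g^3 - 3*g^2 - 10*g) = (g - 3)*(g + 2)*(g^2 - 5*g) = g*(g - 3)*(g + 2)*(g - 5)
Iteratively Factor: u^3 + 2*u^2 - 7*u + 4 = (u + 4)*(u^2 - 2*u + 1) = (u - 1)*(u + 4)*(u - 1)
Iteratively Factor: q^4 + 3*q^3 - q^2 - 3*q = (q)*(q^3 + 3*q^2 - q - 3) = q*(q + 3)*(q^2 - 1) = q*(q + 1)*(q + 3)*(q - 1)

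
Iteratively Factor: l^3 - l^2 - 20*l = (l)*(l^2 - l - 20) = l*(l - 5)*(l + 4)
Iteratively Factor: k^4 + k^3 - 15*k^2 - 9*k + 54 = (k + 3)*(k^3 - 2*k^2 - 9*k + 18) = (k + 3)^2*(k^2 - 5*k + 6) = (k - 2)*(k + 3)^2*(k - 3)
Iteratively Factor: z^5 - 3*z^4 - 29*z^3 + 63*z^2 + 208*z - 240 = (z - 1)*(z^4 - 2*z^3 - 31*z^2 + 32*z + 240) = (z - 1)*(z + 3)*(z^3 - 5*z^2 - 16*z + 80) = (z - 5)*(z - 1)*(z + 3)*(z^2 - 16) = (z - 5)*(z - 4)*(z - 1)*(z + 3)*(z + 4)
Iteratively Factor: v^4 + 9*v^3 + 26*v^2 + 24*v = (v + 2)*(v^3 + 7*v^2 + 12*v) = v*(v + 2)*(v^2 + 7*v + 12) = v*(v + 2)*(v + 4)*(v + 3)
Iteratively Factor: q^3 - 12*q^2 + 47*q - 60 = (q - 5)*(q^2 - 7*q + 12) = (q - 5)*(q - 3)*(q - 4)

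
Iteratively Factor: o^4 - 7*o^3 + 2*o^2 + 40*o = (o)*(o^3 - 7*o^2 + 2*o + 40) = o*(o - 5)*(o^2 - 2*o - 8) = o*(o - 5)*(o - 4)*(o + 2)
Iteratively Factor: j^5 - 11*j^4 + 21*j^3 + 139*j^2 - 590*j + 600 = (j - 2)*(j^4 - 9*j^3 + 3*j^2 + 145*j - 300) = (j - 5)*(j - 2)*(j^3 - 4*j^2 - 17*j + 60) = (j - 5)^2*(j - 2)*(j^2 + j - 12) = (j - 5)^2*(j - 3)*(j - 2)*(j + 4)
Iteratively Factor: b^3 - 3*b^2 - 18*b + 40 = (b - 2)*(b^2 - b - 20) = (b - 2)*(b + 4)*(b - 5)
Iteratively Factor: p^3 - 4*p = (p + 2)*(p^2 - 2*p) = (p - 2)*(p + 2)*(p)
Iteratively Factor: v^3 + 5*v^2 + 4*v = (v + 1)*(v^2 + 4*v) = (v + 1)*(v + 4)*(v)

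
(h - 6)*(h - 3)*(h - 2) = h^3 - 11*h^2 + 36*h - 36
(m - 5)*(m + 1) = m^2 - 4*m - 5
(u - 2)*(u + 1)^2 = u^3 - 3*u - 2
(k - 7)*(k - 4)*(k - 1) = k^3 - 12*k^2 + 39*k - 28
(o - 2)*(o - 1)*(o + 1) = o^3 - 2*o^2 - o + 2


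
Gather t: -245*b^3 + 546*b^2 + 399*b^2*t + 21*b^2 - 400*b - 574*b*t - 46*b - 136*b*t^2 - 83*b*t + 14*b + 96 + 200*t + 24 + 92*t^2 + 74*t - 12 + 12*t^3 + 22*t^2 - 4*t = -245*b^3 + 567*b^2 - 432*b + 12*t^3 + t^2*(114 - 136*b) + t*(399*b^2 - 657*b + 270) + 108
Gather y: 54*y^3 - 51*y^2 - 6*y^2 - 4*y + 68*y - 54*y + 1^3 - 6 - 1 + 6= 54*y^3 - 57*y^2 + 10*y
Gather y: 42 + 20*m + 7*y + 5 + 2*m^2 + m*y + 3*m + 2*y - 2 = 2*m^2 + 23*m + y*(m + 9) + 45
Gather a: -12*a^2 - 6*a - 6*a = -12*a^2 - 12*a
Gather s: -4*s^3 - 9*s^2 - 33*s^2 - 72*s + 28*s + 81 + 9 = -4*s^3 - 42*s^2 - 44*s + 90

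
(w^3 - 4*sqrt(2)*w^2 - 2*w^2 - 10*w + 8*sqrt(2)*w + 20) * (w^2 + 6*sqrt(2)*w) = w^5 - 2*w^4 + 2*sqrt(2)*w^4 - 58*w^3 - 4*sqrt(2)*w^3 - 60*sqrt(2)*w^2 + 116*w^2 + 120*sqrt(2)*w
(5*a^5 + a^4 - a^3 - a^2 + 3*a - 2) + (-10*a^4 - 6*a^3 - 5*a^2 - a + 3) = 5*a^5 - 9*a^4 - 7*a^3 - 6*a^2 + 2*a + 1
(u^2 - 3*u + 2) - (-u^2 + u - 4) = 2*u^2 - 4*u + 6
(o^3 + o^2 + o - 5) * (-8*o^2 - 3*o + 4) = -8*o^5 - 11*o^4 - 7*o^3 + 41*o^2 + 19*o - 20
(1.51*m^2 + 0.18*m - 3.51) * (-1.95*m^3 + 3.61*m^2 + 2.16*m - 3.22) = -2.9445*m^5 + 5.1001*m^4 + 10.7559*m^3 - 17.1445*m^2 - 8.1612*m + 11.3022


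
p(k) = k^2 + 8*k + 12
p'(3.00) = 14.00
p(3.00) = 45.00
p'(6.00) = 20.00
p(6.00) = 96.00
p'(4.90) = 17.80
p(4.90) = 75.21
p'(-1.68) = 4.64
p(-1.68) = 1.38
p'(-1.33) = 5.34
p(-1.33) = 3.13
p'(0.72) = 9.44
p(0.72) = 18.28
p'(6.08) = 20.16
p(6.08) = 97.61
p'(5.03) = 18.06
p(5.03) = 77.54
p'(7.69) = 23.38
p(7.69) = 132.66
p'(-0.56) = 6.88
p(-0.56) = 7.83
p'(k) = 2*k + 8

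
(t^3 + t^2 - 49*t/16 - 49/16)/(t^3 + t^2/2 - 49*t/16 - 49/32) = 2*(t + 1)/(2*t + 1)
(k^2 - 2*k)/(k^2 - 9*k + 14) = k/(k - 7)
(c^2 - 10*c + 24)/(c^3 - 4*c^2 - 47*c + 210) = (c - 4)/(c^2 + 2*c - 35)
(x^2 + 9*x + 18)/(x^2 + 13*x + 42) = (x + 3)/(x + 7)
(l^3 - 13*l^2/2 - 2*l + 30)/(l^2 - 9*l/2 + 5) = (l^2 - 4*l - 12)/(l - 2)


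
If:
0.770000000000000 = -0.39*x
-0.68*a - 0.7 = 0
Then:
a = -1.03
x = -1.97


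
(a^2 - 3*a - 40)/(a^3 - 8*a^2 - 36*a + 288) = (a + 5)/(a^2 - 36)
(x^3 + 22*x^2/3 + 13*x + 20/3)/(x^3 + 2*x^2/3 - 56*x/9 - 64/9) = 3*(x^2 + 6*x + 5)/(3*x^2 - 2*x - 16)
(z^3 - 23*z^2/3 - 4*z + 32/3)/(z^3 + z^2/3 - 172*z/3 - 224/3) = (z - 1)/(z + 7)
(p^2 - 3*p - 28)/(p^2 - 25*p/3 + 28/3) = 3*(p + 4)/(3*p - 4)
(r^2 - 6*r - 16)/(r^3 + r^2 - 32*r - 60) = (r - 8)/(r^2 - r - 30)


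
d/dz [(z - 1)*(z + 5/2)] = 2*z + 3/2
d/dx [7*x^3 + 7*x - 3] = 21*x^2 + 7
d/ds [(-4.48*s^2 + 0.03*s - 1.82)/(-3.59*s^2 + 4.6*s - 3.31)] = (-20.5003*s^2 + 16.59*s + 8.2727)/(12.8881*s^4 - 33.028*s^3 + 44.9258*s^2 - 30.452*s + 10.9561)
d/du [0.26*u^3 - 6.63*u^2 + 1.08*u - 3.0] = 0.78*u^2 - 13.26*u + 1.08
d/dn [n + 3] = 1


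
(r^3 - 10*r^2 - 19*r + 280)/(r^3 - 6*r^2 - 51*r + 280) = (r^2 - 2*r - 35)/(r^2 + 2*r - 35)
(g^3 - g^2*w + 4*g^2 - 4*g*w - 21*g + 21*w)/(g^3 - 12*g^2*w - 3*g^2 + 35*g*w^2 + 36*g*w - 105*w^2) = (g^2 - g*w + 7*g - 7*w)/(g^2 - 12*g*w + 35*w^2)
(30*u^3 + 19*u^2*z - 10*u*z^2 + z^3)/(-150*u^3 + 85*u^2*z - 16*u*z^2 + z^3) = (u + z)/(-5*u + z)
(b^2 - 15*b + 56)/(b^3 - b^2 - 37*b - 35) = (b - 8)/(b^2 + 6*b + 5)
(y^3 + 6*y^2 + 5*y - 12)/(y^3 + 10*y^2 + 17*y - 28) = (y + 3)/(y + 7)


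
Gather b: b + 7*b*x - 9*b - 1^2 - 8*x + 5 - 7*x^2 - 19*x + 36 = b*(7*x - 8) - 7*x^2 - 27*x + 40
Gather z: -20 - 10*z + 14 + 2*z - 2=-8*z - 8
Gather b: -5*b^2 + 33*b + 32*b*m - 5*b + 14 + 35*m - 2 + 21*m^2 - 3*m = -5*b^2 + b*(32*m + 28) + 21*m^2 + 32*m + 12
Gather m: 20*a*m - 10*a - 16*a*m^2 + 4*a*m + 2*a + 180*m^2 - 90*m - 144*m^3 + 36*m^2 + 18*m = -8*a - 144*m^3 + m^2*(216 - 16*a) + m*(24*a - 72)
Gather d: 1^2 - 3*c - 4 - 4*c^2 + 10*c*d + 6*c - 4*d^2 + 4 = -4*c^2 + 10*c*d + 3*c - 4*d^2 + 1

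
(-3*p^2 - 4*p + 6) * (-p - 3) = 3*p^3 + 13*p^2 + 6*p - 18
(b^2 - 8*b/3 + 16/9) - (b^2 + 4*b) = 16/9 - 20*b/3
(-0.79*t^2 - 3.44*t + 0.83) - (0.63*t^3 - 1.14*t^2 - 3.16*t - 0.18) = -0.63*t^3 + 0.35*t^2 - 0.28*t + 1.01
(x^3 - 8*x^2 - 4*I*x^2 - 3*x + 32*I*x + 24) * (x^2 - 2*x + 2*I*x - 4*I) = x^5 - 10*x^4 - 2*I*x^4 + 21*x^3 + 20*I*x^3 - 50*x^2 - 38*I*x^2 + 80*x + 60*I*x - 96*I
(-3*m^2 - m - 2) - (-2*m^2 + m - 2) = -m^2 - 2*m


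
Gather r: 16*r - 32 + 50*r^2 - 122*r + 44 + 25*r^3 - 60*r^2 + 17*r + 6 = 25*r^3 - 10*r^2 - 89*r + 18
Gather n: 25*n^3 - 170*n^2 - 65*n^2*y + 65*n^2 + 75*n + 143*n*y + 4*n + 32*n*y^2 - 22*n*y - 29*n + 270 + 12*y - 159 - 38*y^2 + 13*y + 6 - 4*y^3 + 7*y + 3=25*n^3 + n^2*(-65*y - 105) + n*(32*y^2 + 121*y + 50) - 4*y^3 - 38*y^2 + 32*y + 120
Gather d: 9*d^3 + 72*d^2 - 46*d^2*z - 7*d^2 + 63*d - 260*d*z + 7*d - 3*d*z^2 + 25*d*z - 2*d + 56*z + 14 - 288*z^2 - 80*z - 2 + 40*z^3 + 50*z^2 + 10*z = 9*d^3 + d^2*(65 - 46*z) + d*(-3*z^2 - 235*z + 68) + 40*z^3 - 238*z^2 - 14*z + 12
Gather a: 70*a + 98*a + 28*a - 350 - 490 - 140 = 196*a - 980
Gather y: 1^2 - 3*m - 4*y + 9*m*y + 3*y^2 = -3*m + 3*y^2 + y*(9*m - 4) + 1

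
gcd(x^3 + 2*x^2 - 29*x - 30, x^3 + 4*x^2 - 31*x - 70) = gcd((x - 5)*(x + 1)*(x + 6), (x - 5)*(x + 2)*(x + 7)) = x - 5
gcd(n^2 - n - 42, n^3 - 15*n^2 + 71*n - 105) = n - 7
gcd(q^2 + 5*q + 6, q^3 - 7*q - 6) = q + 2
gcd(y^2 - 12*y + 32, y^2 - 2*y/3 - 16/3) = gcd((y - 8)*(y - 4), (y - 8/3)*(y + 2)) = 1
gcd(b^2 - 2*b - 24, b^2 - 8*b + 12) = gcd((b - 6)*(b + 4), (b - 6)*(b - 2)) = b - 6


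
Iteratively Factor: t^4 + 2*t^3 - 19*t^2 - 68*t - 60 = (t - 5)*(t^3 + 7*t^2 + 16*t + 12) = (t - 5)*(t + 2)*(t^2 + 5*t + 6) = (t - 5)*(t + 2)*(t + 3)*(t + 2)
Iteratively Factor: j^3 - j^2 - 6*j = (j)*(j^2 - j - 6) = j*(j + 2)*(j - 3)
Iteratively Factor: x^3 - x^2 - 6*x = (x + 2)*(x^2 - 3*x) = x*(x + 2)*(x - 3)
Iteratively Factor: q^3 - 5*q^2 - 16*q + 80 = (q - 4)*(q^2 - q - 20) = (q - 5)*(q - 4)*(q + 4)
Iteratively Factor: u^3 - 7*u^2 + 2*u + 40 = (u - 5)*(u^2 - 2*u - 8) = (u - 5)*(u + 2)*(u - 4)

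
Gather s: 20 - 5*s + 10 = 30 - 5*s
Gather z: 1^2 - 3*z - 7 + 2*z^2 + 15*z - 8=2*z^2 + 12*z - 14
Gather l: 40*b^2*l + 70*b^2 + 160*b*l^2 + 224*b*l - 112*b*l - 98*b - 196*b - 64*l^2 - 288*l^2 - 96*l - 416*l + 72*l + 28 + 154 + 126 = 70*b^2 - 294*b + l^2*(160*b - 352) + l*(40*b^2 + 112*b - 440) + 308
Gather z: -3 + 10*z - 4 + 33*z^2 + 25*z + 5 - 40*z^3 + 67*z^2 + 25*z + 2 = -40*z^3 + 100*z^2 + 60*z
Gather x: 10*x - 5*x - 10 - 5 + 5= 5*x - 10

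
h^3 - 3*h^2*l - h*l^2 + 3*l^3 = (h - 3*l)*(h - l)*(h + l)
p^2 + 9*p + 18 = (p + 3)*(p + 6)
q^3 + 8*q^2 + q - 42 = (q - 2)*(q + 3)*(q + 7)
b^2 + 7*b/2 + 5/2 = (b + 1)*(b + 5/2)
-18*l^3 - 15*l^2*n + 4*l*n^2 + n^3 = (-3*l + n)*(l + n)*(6*l + n)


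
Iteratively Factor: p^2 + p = (p)*(p + 1)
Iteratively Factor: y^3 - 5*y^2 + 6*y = (y - 2)*(y^2 - 3*y) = y*(y - 2)*(y - 3)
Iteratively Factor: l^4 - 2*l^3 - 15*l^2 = (l + 3)*(l^3 - 5*l^2) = l*(l + 3)*(l^2 - 5*l) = l*(l - 5)*(l + 3)*(l)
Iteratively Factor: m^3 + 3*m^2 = (m)*(m^2 + 3*m) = m^2*(m + 3)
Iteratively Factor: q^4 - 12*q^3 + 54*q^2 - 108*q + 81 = (q - 3)*(q^3 - 9*q^2 + 27*q - 27) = (q - 3)^2*(q^2 - 6*q + 9) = (q - 3)^3*(q - 3)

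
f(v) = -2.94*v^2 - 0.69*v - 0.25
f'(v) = -5.88*v - 0.69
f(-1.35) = -4.68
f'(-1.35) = 7.25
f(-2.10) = -11.77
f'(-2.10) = 11.66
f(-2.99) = -24.47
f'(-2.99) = 16.89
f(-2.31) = -14.34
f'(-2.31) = 12.89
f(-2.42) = -15.80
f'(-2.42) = 13.54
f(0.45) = -1.16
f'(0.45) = -3.34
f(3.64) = -41.72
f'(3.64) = -22.09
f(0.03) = -0.27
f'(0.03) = -0.87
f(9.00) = -244.60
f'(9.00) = -53.61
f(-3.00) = -24.64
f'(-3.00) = 16.95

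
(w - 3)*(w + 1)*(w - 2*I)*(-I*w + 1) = -I*w^4 - w^3 + 2*I*w^3 + 2*w^2 + I*w^2 + 3*w + 4*I*w + 6*I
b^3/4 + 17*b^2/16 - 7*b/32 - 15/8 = (b/4 + 1)*(b - 5/4)*(b + 3/2)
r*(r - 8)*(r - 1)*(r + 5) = r^4 - 4*r^3 - 37*r^2 + 40*r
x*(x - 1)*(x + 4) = x^3 + 3*x^2 - 4*x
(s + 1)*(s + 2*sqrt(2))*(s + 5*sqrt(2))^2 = s^4 + s^3 + 12*sqrt(2)*s^3 + 12*sqrt(2)*s^2 + 90*s^2 + 90*s + 100*sqrt(2)*s + 100*sqrt(2)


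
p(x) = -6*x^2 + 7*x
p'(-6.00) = 79.00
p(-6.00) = -258.00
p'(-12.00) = 151.00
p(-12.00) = -948.00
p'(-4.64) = 62.68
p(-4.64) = -161.66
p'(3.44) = -34.28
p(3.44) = -46.92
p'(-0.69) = 15.28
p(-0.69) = -7.69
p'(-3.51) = 49.12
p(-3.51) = -98.49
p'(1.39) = -9.68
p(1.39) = -1.86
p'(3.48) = -34.76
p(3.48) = -48.30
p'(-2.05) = 31.60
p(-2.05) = -39.56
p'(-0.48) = 12.76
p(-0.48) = -4.74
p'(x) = 7 - 12*x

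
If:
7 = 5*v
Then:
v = 7/5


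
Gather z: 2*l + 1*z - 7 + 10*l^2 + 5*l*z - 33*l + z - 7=10*l^2 - 31*l + z*(5*l + 2) - 14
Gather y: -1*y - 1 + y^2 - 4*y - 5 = y^2 - 5*y - 6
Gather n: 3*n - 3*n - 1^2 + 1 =0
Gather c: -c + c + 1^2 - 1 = 0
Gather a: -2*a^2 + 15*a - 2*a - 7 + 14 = -2*a^2 + 13*a + 7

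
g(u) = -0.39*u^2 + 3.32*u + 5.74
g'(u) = 3.32 - 0.78*u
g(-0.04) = 5.61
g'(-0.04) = 3.35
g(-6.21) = -29.92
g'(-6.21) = 8.16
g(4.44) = 12.79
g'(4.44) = -0.14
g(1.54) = 9.93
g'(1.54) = 2.12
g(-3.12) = -8.41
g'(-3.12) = 5.75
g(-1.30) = 0.76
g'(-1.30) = 4.33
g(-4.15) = -14.75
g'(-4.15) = 6.56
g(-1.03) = 1.91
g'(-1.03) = 4.12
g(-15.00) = -131.81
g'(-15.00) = 15.02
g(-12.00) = -90.26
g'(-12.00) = 12.68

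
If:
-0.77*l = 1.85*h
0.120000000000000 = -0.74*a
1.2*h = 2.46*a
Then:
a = -0.16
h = -0.33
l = 0.80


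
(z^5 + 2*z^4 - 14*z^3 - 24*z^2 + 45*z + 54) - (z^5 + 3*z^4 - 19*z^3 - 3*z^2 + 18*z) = -z^4 + 5*z^3 - 21*z^2 + 27*z + 54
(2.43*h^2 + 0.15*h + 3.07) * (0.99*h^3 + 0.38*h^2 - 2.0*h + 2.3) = 2.4057*h^5 + 1.0719*h^4 - 1.7637*h^3 + 6.4556*h^2 - 5.795*h + 7.061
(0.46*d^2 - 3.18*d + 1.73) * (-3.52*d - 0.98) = -1.6192*d^3 + 10.7428*d^2 - 2.9732*d - 1.6954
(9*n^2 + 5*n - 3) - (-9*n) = 9*n^2 + 14*n - 3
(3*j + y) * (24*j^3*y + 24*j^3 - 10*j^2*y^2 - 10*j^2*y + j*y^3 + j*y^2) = 72*j^4*y + 72*j^4 - 6*j^3*y^2 - 6*j^3*y - 7*j^2*y^3 - 7*j^2*y^2 + j*y^4 + j*y^3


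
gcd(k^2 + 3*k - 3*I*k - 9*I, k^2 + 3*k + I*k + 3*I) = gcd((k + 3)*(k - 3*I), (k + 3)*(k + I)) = k + 3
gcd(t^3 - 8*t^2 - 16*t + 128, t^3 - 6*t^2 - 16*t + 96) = t^2 - 16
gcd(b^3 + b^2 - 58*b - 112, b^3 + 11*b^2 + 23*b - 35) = b + 7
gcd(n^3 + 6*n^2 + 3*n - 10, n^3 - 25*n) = n + 5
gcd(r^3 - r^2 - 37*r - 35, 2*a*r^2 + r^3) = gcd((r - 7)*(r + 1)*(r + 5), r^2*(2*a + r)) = 1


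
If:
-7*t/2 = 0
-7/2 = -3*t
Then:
No Solution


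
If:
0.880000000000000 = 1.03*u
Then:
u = 0.85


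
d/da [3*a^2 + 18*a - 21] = 6*a + 18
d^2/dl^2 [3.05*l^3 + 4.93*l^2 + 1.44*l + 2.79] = 18.3*l + 9.86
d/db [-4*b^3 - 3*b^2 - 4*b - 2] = -12*b^2 - 6*b - 4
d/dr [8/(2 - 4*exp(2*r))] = 16*exp(2*r)/(2*exp(2*r) - 1)^2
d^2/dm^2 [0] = 0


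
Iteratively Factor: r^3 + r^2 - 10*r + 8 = (r - 1)*(r^2 + 2*r - 8) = (r - 2)*(r - 1)*(r + 4)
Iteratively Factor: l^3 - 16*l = (l + 4)*(l^2 - 4*l) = (l - 4)*(l + 4)*(l)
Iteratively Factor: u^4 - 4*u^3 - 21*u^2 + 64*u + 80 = (u + 4)*(u^3 - 8*u^2 + 11*u + 20) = (u + 1)*(u + 4)*(u^2 - 9*u + 20) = (u - 5)*(u + 1)*(u + 4)*(u - 4)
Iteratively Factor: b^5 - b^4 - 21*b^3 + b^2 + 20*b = (b - 1)*(b^4 - 21*b^2 - 20*b) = (b - 1)*(b + 1)*(b^3 - b^2 - 20*b) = (b - 5)*(b - 1)*(b + 1)*(b^2 + 4*b) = (b - 5)*(b - 1)*(b + 1)*(b + 4)*(b)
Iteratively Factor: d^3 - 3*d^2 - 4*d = (d)*(d^2 - 3*d - 4) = d*(d + 1)*(d - 4)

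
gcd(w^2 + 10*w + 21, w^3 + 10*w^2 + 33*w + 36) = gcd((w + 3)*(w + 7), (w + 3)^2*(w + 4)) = w + 3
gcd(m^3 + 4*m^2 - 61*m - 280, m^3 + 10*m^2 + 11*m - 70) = m^2 + 12*m + 35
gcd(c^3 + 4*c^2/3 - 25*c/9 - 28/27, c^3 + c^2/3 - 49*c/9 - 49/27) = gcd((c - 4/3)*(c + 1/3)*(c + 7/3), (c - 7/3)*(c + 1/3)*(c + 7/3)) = c^2 + 8*c/3 + 7/9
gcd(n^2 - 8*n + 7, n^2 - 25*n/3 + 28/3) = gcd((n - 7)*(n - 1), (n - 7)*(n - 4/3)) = n - 7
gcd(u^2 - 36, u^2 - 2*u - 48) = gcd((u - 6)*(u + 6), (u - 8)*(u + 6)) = u + 6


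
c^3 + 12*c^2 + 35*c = c*(c + 5)*(c + 7)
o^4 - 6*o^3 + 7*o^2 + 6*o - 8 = (o - 4)*(o - 2)*(o - 1)*(o + 1)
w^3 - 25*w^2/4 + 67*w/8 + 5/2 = (w - 4)*(w - 5/2)*(w + 1/4)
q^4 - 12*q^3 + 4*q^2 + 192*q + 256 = (q - 8)^2*(q + 2)^2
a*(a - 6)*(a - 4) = a^3 - 10*a^2 + 24*a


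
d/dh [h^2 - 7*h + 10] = 2*h - 7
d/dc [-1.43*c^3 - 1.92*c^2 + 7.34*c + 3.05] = -4.29*c^2 - 3.84*c + 7.34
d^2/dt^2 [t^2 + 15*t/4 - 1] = 2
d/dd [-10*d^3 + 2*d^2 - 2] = 2*d*(2 - 15*d)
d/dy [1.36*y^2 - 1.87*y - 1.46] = 2.72*y - 1.87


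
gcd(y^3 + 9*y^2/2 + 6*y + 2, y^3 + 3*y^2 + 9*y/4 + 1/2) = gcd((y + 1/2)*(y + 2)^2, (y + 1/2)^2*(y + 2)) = y^2 + 5*y/2 + 1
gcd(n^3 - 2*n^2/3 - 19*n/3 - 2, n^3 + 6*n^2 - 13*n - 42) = n^2 - n - 6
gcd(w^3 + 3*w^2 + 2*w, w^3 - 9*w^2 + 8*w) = w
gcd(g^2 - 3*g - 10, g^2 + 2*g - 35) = g - 5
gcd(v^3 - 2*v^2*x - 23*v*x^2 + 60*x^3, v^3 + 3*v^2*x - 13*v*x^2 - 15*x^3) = -v^2 - 2*v*x + 15*x^2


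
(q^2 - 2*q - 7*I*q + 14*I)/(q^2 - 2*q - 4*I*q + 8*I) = (q - 7*I)/(q - 4*I)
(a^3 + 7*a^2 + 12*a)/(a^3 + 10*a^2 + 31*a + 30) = a*(a + 4)/(a^2 + 7*a + 10)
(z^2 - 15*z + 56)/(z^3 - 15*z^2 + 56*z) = 1/z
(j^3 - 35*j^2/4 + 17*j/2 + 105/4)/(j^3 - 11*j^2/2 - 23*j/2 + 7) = (4*j^2 - 7*j - 15)/(2*(2*j^2 + 3*j - 2))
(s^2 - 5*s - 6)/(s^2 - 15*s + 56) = (s^2 - 5*s - 6)/(s^2 - 15*s + 56)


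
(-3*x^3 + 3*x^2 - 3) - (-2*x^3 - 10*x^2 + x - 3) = -x^3 + 13*x^2 - x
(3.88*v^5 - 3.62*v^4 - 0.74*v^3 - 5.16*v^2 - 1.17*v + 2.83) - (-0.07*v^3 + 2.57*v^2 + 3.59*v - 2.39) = 3.88*v^5 - 3.62*v^4 - 0.67*v^3 - 7.73*v^2 - 4.76*v + 5.22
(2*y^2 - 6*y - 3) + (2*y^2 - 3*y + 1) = 4*y^2 - 9*y - 2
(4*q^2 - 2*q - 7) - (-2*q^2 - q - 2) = 6*q^2 - q - 5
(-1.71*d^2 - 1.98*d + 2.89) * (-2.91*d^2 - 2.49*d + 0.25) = 4.9761*d^4 + 10.0197*d^3 - 3.9072*d^2 - 7.6911*d + 0.7225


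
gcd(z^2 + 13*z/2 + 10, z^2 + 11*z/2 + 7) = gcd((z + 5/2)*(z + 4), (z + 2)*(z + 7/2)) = 1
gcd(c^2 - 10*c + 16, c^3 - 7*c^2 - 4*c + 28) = c - 2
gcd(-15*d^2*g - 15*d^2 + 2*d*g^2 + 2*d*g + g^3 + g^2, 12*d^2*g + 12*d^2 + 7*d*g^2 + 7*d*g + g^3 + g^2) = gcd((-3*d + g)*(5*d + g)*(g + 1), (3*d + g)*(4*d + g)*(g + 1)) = g + 1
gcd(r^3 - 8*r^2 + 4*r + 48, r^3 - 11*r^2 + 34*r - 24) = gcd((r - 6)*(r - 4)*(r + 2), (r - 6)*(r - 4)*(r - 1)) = r^2 - 10*r + 24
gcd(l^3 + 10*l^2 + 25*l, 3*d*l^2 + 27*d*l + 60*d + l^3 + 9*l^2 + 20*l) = l + 5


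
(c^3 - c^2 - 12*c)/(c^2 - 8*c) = (c^2 - c - 12)/(c - 8)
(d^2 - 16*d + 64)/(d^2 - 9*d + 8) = (d - 8)/(d - 1)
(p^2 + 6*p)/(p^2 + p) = (p + 6)/(p + 1)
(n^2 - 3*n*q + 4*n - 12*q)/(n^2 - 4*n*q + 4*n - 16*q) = (-n + 3*q)/(-n + 4*q)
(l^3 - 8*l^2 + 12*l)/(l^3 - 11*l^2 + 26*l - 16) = l*(l - 6)/(l^2 - 9*l + 8)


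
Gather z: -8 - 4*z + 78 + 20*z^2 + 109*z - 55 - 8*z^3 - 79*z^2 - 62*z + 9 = -8*z^3 - 59*z^2 + 43*z + 24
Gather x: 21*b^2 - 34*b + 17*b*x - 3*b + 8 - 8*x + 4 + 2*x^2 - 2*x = 21*b^2 - 37*b + 2*x^2 + x*(17*b - 10) + 12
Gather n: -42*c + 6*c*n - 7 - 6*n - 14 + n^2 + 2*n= -42*c + n^2 + n*(6*c - 4) - 21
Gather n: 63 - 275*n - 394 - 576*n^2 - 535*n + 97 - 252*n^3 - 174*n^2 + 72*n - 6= -252*n^3 - 750*n^2 - 738*n - 240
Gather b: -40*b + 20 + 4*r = -40*b + 4*r + 20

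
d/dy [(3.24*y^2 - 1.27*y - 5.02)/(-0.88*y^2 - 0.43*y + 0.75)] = (-2.5108*y^2 - 3.9752*y - 3.1111)/(0.7744*y^4 + 0.7568*y^3 - 1.1351*y^2 - 0.645*y + 0.5625)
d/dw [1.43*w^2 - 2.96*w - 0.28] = 2.86*w - 2.96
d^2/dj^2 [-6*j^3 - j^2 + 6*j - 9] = -36*j - 2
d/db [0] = 0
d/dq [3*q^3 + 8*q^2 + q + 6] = 9*q^2 + 16*q + 1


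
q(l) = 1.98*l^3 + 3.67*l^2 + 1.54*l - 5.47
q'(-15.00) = 1227.94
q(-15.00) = -5885.32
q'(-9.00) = 416.62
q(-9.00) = -1165.48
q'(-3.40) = 45.25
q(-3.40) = -46.10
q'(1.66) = 30.09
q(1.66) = 16.26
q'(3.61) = 105.45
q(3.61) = 141.07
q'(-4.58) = 92.52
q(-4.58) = -125.76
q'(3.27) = 89.06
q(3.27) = 108.04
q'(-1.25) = 1.65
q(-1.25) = -5.53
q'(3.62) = 105.95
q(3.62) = 142.13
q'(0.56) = 7.51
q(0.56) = -3.11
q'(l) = 5.94*l^2 + 7.34*l + 1.54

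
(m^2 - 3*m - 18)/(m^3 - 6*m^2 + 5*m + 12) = (m^2 - 3*m - 18)/(m^3 - 6*m^2 + 5*m + 12)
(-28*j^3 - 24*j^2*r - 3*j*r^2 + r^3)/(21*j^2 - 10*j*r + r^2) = (4*j^2 + 4*j*r + r^2)/(-3*j + r)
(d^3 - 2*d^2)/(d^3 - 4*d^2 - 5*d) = d*(2 - d)/(-d^2 + 4*d + 5)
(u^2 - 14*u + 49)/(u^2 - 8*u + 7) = (u - 7)/(u - 1)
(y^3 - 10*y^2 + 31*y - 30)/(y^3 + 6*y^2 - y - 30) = (y^2 - 8*y + 15)/(y^2 + 8*y + 15)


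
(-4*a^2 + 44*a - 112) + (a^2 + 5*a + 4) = -3*a^2 + 49*a - 108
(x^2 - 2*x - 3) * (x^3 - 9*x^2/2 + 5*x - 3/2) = x^5 - 13*x^4/2 + 11*x^3 + 2*x^2 - 12*x + 9/2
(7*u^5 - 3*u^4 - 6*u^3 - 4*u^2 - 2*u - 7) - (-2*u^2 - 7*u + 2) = 7*u^5 - 3*u^4 - 6*u^3 - 2*u^2 + 5*u - 9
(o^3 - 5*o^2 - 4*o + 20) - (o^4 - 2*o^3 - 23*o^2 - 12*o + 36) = -o^4 + 3*o^3 + 18*o^2 + 8*o - 16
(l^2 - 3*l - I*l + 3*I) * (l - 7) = l^3 - 10*l^2 - I*l^2 + 21*l + 10*I*l - 21*I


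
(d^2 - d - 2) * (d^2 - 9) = d^4 - d^3 - 11*d^2 + 9*d + 18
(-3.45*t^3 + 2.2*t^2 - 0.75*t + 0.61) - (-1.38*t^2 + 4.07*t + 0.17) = -3.45*t^3 + 3.58*t^2 - 4.82*t + 0.44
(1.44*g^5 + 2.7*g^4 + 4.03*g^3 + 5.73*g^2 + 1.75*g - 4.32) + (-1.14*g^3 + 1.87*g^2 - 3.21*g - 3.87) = 1.44*g^5 + 2.7*g^4 + 2.89*g^3 + 7.6*g^2 - 1.46*g - 8.19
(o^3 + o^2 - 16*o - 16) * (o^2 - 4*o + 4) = o^5 - 3*o^4 - 16*o^3 + 52*o^2 - 64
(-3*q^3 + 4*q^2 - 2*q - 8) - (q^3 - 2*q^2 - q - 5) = -4*q^3 + 6*q^2 - q - 3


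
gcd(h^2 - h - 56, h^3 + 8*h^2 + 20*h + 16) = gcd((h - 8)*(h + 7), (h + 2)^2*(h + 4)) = 1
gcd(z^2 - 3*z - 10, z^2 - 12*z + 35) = z - 5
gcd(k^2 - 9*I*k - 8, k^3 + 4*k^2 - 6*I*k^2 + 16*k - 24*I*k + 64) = k - 8*I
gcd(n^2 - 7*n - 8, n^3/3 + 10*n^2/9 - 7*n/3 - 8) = 1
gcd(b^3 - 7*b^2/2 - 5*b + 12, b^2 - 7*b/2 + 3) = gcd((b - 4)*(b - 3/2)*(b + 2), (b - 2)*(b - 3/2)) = b - 3/2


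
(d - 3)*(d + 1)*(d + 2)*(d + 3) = d^4 + 3*d^3 - 7*d^2 - 27*d - 18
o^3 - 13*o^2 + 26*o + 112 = (o - 8)*(o - 7)*(o + 2)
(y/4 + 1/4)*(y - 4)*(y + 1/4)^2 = y^4/4 - 5*y^3/8 - 87*y^2/64 - 35*y/64 - 1/16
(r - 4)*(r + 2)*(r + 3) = r^3 + r^2 - 14*r - 24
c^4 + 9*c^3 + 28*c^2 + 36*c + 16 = (c + 1)*(c + 2)^2*(c + 4)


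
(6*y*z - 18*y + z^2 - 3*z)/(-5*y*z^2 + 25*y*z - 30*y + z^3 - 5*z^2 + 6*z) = (-6*y - z)/(5*y*z - 10*y - z^2 + 2*z)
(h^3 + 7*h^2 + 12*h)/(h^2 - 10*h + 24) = h*(h^2 + 7*h + 12)/(h^2 - 10*h + 24)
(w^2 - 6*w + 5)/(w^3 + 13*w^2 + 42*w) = (w^2 - 6*w + 5)/(w*(w^2 + 13*w + 42))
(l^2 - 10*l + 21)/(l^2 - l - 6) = (l - 7)/(l + 2)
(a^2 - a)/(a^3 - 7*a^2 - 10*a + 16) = a/(a^2 - 6*a - 16)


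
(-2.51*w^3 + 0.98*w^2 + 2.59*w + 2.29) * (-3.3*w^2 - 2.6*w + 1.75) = 8.283*w^5 + 3.292*w^4 - 15.4875*w^3 - 12.576*w^2 - 1.4215*w + 4.0075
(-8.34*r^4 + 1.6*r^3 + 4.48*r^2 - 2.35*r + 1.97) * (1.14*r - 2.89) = -9.5076*r^5 + 25.9266*r^4 + 0.483199999999999*r^3 - 15.6262*r^2 + 9.0373*r - 5.6933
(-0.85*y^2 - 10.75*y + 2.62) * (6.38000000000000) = -5.423*y^2 - 68.585*y + 16.7156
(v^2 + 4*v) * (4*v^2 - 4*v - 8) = 4*v^4 + 12*v^3 - 24*v^2 - 32*v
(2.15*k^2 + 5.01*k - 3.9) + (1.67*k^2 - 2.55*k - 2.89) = 3.82*k^2 + 2.46*k - 6.79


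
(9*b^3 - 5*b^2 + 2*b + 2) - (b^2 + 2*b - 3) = 9*b^3 - 6*b^2 + 5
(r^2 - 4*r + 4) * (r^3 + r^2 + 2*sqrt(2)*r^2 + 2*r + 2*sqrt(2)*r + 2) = r^5 - 3*r^4 + 2*sqrt(2)*r^4 - 6*sqrt(2)*r^3 + 2*r^3 - 2*r^2 + 8*sqrt(2)*r + 8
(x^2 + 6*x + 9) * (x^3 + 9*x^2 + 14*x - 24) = x^5 + 15*x^4 + 77*x^3 + 141*x^2 - 18*x - 216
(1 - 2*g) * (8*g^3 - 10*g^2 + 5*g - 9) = -16*g^4 + 28*g^3 - 20*g^2 + 23*g - 9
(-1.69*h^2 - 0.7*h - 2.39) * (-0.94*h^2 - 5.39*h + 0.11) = 1.5886*h^4 + 9.7671*h^3 + 5.8337*h^2 + 12.8051*h - 0.2629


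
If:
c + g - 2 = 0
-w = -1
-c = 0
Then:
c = 0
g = 2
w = 1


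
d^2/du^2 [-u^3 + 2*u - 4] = -6*u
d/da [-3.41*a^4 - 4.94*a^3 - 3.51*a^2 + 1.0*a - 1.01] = -13.64*a^3 - 14.82*a^2 - 7.02*a + 1.0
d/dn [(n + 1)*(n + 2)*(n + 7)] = 3*n^2 + 20*n + 23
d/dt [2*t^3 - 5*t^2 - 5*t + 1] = 6*t^2 - 10*t - 5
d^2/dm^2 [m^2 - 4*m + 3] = 2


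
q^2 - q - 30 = (q - 6)*(q + 5)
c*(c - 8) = c^2 - 8*c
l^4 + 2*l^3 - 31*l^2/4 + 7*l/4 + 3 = (l - 3/2)*(l - 1)*(l + 1/2)*(l + 4)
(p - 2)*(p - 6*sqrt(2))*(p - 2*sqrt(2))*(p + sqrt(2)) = p^4 - 7*sqrt(2)*p^3 - 2*p^3 + 8*p^2 + 14*sqrt(2)*p^2 - 16*p + 24*sqrt(2)*p - 48*sqrt(2)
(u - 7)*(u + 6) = u^2 - u - 42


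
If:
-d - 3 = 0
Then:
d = -3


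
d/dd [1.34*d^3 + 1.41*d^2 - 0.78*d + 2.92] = 4.02*d^2 + 2.82*d - 0.78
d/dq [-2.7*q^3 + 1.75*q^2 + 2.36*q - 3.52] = -8.1*q^2 + 3.5*q + 2.36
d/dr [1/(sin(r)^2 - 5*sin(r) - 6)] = (5 - 2*sin(r))*cos(r)/((sin(r) - 6)^2*(sin(r) + 1)^2)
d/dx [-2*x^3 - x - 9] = -6*x^2 - 1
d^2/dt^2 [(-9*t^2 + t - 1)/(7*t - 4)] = -330/(343*t^3 - 588*t^2 + 336*t - 64)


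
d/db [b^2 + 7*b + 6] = 2*b + 7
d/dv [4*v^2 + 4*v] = 8*v + 4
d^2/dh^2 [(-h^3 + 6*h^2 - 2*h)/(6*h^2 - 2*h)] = -1/(27*h^3 - 27*h^2 + 9*h - 1)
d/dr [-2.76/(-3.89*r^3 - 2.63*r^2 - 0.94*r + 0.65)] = (-32.2092*r^2 - 14.5176*r - 2.5944)/(3.89*r^3 + 2.63*r^2 + 0.94*r - 0.65)^2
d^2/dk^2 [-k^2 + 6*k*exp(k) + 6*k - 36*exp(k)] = 6*k*exp(k) - 24*exp(k) - 2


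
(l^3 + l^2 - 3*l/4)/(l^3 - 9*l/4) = (2*l - 1)/(2*l - 3)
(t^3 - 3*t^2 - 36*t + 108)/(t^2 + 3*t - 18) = t - 6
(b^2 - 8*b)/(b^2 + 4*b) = (b - 8)/(b + 4)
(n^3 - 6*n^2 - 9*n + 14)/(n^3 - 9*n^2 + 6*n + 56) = (n - 1)/(n - 4)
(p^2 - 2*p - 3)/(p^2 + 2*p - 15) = (p + 1)/(p + 5)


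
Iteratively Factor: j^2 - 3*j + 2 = (j - 2)*(j - 1)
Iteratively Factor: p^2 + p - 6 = (p - 2)*(p + 3)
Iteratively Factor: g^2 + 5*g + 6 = (g + 2)*(g + 3)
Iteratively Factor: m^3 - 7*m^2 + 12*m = (m - 3)*(m^2 - 4*m) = m*(m - 3)*(m - 4)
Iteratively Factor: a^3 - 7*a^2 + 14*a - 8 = (a - 4)*(a^2 - 3*a + 2) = (a - 4)*(a - 1)*(a - 2)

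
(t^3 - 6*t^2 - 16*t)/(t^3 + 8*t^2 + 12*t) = (t - 8)/(t + 6)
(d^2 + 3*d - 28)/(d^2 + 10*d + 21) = (d - 4)/(d + 3)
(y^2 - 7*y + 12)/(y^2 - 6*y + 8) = (y - 3)/(y - 2)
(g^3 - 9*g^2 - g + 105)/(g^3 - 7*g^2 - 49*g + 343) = (g^2 - 2*g - 15)/(g^2 - 49)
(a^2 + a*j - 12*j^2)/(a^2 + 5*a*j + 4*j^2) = (a - 3*j)/(a + j)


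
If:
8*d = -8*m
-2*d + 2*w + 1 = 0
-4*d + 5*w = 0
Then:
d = 5/2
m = -5/2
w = 2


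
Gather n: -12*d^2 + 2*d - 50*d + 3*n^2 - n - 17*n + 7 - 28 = -12*d^2 - 48*d + 3*n^2 - 18*n - 21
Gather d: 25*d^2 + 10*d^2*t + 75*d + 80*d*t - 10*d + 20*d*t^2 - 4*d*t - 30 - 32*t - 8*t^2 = d^2*(10*t + 25) + d*(20*t^2 + 76*t + 65) - 8*t^2 - 32*t - 30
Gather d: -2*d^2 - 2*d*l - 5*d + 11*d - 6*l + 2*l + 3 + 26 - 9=-2*d^2 + d*(6 - 2*l) - 4*l + 20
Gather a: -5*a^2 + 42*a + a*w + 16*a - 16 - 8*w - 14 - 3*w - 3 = -5*a^2 + a*(w + 58) - 11*w - 33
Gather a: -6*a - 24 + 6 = -6*a - 18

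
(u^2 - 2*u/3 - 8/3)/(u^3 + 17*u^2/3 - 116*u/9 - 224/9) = 3*(u - 2)/(3*u^2 + 13*u - 56)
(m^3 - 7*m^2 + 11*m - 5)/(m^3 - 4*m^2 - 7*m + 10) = (m - 1)/(m + 2)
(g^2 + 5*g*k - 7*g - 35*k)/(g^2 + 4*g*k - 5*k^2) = (g - 7)/(g - k)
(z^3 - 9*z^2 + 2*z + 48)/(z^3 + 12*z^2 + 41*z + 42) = (z^2 - 11*z + 24)/(z^2 + 10*z + 21)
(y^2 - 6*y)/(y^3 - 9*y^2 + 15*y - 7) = y*(y - 6)/(y^3 - 9*y^2 + 15*y - 7)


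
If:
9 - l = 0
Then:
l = 9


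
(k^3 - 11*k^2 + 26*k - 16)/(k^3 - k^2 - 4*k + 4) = (k - 8)/(k + 2)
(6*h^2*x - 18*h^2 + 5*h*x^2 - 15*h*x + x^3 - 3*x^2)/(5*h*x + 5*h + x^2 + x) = (6*h^2*x - 18*h^2 + 5*h*x^2 - 15*h*x + x^3 - 3*x^2)/(5*h*x + 5*h + x^2 + x)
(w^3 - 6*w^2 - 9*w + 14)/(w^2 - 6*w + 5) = (w^2 - 5*w - 14)/(w - 5)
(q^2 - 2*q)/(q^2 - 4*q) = (q - 2)/(q - 4)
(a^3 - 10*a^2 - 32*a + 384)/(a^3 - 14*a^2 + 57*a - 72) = (a^2 - 2*a - 48)/(a^2 - 6*a + 9)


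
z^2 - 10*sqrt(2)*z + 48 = (z - 6*sqrt(2))*(z - 4*sqrt(2))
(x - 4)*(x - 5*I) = x^2 - 4*x - 5*I*x + 20*I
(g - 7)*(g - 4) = g^2 - 11*g + 28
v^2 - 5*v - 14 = (v - 7)*(v + 2)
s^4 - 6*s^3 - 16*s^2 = s^2*(s - 8)*(s + 2)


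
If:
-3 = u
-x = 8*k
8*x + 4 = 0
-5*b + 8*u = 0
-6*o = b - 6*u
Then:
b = -24/5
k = 1/16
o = -11/5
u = -3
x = -1/2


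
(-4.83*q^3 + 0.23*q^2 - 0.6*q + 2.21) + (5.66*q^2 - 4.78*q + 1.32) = -4.83*q^3 + 5.89*q^2 - 5.38*q + 3.53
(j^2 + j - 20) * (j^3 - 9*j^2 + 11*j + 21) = j^5 - 8*j^4 - 18*j^3 + 212*j^2 - 199*j - 420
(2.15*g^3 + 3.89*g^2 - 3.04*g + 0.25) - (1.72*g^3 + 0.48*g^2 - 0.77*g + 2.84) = 0.43*g^3 + 3.41*g^2 - 2.27*g - 2.59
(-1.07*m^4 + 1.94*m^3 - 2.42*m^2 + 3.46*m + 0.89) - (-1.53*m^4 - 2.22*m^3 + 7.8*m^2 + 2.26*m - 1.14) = 0.46*m^4 + 4.16*m^3 - 10.22*m^2 + 1.2*m + 2.03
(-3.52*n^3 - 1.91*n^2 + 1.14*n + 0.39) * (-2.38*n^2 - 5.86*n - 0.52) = 8.3776*n^5 + 25.173*n^4 + 10.3098*n^3 - 6.6154*n^2 - 2.8782*n - 0.2028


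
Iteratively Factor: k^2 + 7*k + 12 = (k + 3)*(k + 4)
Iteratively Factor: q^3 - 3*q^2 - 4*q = (q + 1)*(q^2 - 4*q) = q*(q + 1)*(q - 4)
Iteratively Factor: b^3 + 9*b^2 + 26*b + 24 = (b + 3)*(b^2 + 6*b + 8) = (b + 2)*(b + 3)*(b + 4)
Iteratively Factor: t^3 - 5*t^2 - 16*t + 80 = (t - 4)*(t^2 - t - 20) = (t - 5)*(t - 4)*(t + 4)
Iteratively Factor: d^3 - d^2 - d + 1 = (d - 1)*(d^2 - 1) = (d - 1)*(d + 1)*(d - 1)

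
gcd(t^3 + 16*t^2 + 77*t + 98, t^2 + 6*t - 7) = t + 7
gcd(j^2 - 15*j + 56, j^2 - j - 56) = j - 8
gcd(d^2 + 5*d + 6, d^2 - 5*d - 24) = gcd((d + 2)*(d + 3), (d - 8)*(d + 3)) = d + 3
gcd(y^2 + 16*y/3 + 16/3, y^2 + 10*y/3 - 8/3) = y + 4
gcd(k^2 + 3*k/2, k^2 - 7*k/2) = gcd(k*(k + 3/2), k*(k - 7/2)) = k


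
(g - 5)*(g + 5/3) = g^2 - 10*g/3 - 25/3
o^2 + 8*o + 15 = (o + 3)*(o + 5)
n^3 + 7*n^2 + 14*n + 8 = (n + 1)*(n + 2)*(n + 4)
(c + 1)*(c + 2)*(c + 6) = c^3 + 9*c^2 + 20*c + 12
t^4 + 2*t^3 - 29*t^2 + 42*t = t*(t - 3)*(t - 2)*(t + 7)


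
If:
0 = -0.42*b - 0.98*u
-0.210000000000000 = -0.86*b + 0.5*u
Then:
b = 0.20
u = -0.08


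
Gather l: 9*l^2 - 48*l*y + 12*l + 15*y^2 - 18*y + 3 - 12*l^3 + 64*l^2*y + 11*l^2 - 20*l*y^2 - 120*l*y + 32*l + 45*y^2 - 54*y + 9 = -12*l^3 + l^2*(64*y + 20) + l*(-20*y^2 - 168*y + 44) + 60*y^2 - 72*y + 12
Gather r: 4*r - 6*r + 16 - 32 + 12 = -2*r - 4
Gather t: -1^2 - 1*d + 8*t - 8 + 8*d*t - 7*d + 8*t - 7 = -8*d + t*(8*d + 16) - 16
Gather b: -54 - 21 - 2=-77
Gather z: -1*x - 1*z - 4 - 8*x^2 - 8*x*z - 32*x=-8*x^2 - 33*x + z*(-8*x - 1) - 4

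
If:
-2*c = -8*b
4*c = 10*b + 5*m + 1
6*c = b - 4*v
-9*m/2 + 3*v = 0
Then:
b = 6/151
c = 24/151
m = -23/151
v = -69/302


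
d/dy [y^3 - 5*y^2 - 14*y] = 3*y^2 - 10*y - 14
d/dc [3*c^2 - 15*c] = 6*c - 15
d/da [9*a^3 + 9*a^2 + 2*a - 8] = 27*a^2 + 18*a + 2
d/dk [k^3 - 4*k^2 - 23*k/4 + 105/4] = 3*k^2 - 8*k - 23/4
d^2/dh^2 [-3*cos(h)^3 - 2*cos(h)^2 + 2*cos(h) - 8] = cos(h)/4 + 4*cos(2*h) + 27*cos(3*h)/4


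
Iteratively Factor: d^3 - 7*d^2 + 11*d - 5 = (d - 1)*(d^2 - 6*d + 5) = (d - 1)^2*(d - 5)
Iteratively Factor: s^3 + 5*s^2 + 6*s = (s)*(s^2 + 5*s + 6) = s*(s + 3)*(s + 2)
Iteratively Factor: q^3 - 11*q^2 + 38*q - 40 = (q - 2)*(q^2 - 9*q + 20) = (q - 4)*(q - 2)*(q - 5)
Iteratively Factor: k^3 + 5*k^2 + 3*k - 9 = (k + 3)*(k^2 + 2*k - 3) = (k + 3)^2*(k - 1)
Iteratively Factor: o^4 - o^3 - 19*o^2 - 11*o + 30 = (o + 3)*(o^3 - 4*o^2 - 7*o + 10) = (o - 5)*(o + 3)*(o^2 + o - 2) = (o - 5)*(o - 1)*(o + 3)*(o + 2)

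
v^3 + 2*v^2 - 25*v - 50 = (v - 5)*(v + 2)*(v + 5)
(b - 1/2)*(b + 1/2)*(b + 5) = b^3 + 5*b^2 - b/4 - 5/4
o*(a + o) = a*o + o^2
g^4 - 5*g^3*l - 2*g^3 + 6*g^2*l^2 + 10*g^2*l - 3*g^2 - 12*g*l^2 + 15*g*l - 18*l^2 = (g - 3)*(g + 1)*(g - 3*l)*(g - 2*l)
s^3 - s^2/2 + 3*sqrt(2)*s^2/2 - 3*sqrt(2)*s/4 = s*(s - 1/2)*(s + 3*sqrt(2)/2)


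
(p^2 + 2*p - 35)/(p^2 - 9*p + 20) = (p + 7)/(p - 4)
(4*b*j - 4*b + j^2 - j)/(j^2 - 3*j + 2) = (4*b + j)/(j - 2)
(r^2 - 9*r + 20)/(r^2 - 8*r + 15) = (r - 4)/(r - 3)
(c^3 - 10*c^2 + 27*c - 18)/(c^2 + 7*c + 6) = (c^3 - 10*c^2 + 27*c - 18)/(c^2 + 7*c + 6)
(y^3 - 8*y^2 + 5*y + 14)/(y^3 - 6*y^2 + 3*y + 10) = (y - 7)/(y - 5)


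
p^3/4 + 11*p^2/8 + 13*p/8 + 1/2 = (p/4 + 1)*(p + 1/2)*(p + 1)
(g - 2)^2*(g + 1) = g^3 - 3*g^2 + 4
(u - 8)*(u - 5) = u^2 - 13*u + 40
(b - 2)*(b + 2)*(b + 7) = b^3 + 7*b^2 - 4*b - 28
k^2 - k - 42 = (k - 7)*(k + 6)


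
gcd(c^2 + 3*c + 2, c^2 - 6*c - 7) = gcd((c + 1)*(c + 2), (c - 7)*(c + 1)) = c + 1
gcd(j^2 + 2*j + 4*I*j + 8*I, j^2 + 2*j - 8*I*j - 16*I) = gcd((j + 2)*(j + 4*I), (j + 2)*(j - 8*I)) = j + 2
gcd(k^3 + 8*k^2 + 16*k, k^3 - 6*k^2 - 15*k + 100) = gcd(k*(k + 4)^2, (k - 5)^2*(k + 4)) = k + 4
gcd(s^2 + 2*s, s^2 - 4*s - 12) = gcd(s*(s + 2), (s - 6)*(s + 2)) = s + 2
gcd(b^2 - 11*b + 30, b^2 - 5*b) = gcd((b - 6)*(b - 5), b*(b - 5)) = b - 5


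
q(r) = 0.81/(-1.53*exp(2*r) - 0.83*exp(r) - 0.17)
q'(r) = 0.81*(3.06*exp(2*r) + 0.83*exp(r))/(-1.53*exp(2*r) - 0.83*exp(r) - 0.17)^2 = (2.4786*exp(r) + 0.6723)*exp(r)/(1.53*exp(2*r) + 0.83*exp(r) + 0.17)^2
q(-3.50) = -4.12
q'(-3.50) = 0.58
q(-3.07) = -3.82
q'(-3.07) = 0.81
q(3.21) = -0.00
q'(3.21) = 0.00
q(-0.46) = -0.62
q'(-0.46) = 0.83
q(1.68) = -0.02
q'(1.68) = 0.03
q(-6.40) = -4.73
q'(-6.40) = 0.04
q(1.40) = -0.03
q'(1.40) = 0.05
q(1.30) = -0.03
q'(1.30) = 0.06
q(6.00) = 0.00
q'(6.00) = 0.00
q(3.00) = 0.00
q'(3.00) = 0.00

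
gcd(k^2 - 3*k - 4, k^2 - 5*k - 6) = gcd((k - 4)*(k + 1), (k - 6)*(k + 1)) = k + 1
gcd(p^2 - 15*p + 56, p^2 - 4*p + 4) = 1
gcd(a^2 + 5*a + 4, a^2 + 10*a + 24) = a + 4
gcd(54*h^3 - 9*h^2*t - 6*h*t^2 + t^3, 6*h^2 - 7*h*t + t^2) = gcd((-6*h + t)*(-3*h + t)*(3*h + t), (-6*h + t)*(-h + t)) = -6*h + t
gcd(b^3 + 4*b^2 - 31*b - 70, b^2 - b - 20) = b - 5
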